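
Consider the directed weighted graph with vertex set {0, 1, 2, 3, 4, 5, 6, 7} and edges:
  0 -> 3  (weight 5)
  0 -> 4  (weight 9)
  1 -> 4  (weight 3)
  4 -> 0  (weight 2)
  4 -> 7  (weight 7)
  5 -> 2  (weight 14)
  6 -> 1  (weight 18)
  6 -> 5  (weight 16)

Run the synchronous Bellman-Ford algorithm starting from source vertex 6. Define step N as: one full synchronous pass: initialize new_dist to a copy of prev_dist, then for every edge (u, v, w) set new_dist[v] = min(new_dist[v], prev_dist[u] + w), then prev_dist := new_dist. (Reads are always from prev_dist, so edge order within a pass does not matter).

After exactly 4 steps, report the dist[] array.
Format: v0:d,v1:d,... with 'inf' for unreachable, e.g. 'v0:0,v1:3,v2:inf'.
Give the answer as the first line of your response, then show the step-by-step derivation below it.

v0:23,v1:18,v2:30,v3:28,v4:21,v5:16,v6:0,v7:28

step 1: dist = v0:inf,v1:18,v2:inf,v3:inf,v4:inf,v5:16,v6:0,v7:inf
step 2: dist = v0:inf,v1:18,v2:30,v3:inf,v4:21,v5:16,v6:0,v7:inf
step 3: dist = v0:23,v1:18,v2:30,v3:inf,v4:21,v5:16,v6:0,v7:28
step 4: dist = v0:23,v1:18,v2:30,v3:28,v4:21,v5:16,v6:0,v7:28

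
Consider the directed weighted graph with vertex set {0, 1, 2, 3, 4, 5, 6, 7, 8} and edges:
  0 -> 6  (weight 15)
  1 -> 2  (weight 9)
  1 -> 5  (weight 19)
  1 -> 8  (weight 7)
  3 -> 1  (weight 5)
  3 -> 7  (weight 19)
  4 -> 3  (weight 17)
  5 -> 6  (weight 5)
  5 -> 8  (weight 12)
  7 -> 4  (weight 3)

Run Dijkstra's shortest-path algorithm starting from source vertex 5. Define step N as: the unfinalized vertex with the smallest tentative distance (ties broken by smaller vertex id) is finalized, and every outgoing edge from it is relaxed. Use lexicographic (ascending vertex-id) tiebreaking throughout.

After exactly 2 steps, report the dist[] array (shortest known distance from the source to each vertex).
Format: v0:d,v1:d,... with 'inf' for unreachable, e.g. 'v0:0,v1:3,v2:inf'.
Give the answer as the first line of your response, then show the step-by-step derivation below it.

v0:inf,v1:inf,v2:inf,v3:inf,v4:inf,v5:0,v6:5,v7:inf,v8:12

step 1: dist = v0:inf,v1:inf,v2:inf,v3:inf,v4:inf,v5:0,v6:5,v7:inf,v8:12
step 2: dist = v0:inf,v1:inf,v2:inf,v3:inf,v4:inf,v5:0,v6:5,v7:inf,v8:12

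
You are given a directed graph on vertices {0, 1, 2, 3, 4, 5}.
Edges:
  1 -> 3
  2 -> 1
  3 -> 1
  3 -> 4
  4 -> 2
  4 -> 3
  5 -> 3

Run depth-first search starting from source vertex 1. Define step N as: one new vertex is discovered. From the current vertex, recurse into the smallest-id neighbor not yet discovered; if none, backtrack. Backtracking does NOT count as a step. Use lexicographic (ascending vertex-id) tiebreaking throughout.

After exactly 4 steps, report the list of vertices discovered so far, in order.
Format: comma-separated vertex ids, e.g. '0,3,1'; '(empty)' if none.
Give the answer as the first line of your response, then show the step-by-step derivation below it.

1,3,4,2

step 1: discover 1; path=1; order=1
step 2: discover 3; path=1>3; order=1,3
step 3: discover 4; path=1>3>4; order=1,3,4
step 4: discover 2; path=1>3>4>2; order=1,3,4,2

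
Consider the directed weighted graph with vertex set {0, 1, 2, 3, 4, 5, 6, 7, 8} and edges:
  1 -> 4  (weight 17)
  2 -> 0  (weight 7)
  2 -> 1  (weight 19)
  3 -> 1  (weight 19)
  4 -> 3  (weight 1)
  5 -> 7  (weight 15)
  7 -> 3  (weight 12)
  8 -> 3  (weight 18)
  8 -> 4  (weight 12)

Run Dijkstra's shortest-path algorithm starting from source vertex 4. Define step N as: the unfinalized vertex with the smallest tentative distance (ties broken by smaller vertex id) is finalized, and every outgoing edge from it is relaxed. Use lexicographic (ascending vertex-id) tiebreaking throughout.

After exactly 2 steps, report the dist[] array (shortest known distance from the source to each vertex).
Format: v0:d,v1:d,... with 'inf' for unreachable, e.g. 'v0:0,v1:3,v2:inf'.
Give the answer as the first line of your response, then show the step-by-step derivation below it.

v0:inf,v1:20,v2:inf,v3:1,v4:0,v5:inf,v6:inf,v7:inf,v8:inf

step 1: dist = v0:inf,v1:inf,v2:inf,v3:1,v4:0,v5:inf,v6:inf,v7:inf,v8:inf
step 2: dist = v0:inf,v1:20,v2:inf,v3:1,v4:0,v5:inf,v6:inf,v7:inf,v8:inf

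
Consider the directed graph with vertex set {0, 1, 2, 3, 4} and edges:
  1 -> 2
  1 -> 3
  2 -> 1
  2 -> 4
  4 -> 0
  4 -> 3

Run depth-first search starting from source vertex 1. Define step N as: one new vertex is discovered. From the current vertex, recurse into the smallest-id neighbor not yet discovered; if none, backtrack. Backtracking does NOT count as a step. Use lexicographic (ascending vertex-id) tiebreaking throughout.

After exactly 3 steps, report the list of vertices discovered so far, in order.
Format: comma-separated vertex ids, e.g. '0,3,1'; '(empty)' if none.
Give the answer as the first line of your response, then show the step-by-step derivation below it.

1,2,4

step 1: discover 1; path=1; order=1
step 2: discover 2; path=1>2; order=1,2
step 3: discover 4; path=1>2>4; order=1,2,4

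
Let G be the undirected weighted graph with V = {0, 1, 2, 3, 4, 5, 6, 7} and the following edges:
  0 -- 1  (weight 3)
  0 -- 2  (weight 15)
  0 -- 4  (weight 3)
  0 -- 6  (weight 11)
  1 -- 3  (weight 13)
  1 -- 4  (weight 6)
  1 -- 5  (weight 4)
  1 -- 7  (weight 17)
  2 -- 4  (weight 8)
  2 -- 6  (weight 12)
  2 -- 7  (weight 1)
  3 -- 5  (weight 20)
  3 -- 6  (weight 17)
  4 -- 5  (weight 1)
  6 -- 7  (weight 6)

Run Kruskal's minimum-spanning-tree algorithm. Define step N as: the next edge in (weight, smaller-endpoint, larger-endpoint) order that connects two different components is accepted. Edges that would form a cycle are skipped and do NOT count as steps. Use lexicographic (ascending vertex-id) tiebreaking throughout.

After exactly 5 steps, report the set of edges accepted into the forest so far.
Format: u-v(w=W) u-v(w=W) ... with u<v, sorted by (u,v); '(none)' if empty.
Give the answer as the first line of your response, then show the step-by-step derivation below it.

0-1(w=3) 0-4(w=3) 2-7(w=1) 4-5(w=1) 6-7(w=6)

step 1: add edge 2-7 (w=1); MST = {2-7(w=1)}
step 2: add edge 4-5 (w=1); MST = {2-7(w=1) 4-5(w=1)}
step 3: add edge 0-1 (w=3); MST = {0-1(w=3) 2-7(w=1) 4-5(w=1)}
step 4: add edge 0-4 (w=3); MST = {0-1(w=3) 0-4(w=3) 2-7(w=1) 4-5(w=1)}
step 5: add edge 6-7 (w=6); MST = {0-1(w=3) 0-4(w=3) 2-7(w=1) 4-5(w=1) 6-7(w=6)}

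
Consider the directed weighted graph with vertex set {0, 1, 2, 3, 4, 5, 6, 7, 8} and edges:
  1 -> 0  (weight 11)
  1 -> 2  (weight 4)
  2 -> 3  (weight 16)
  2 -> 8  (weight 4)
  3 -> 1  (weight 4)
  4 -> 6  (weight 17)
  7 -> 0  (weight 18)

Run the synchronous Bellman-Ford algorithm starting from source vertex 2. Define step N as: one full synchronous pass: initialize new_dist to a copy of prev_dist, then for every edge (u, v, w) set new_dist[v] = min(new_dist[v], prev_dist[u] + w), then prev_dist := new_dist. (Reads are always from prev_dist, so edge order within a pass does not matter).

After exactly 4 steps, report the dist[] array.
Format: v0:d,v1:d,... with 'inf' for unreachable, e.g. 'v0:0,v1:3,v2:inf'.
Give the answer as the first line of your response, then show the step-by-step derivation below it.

v0:31,v1:20,v2:0,v3:16,v4:inf,v5:inf,v6:inf,v7:inf,v8:4

step 1: dist = v0:inf,v1:inf,v2:0,v3:16,v4:inf,v5:inf,v6:inf,v7:inf,v8:4
step 2: dist = v0:inf,v1:20,v2:0,v3:16,v4:inf,v5:inf,v6:inf,v7:inf,v8:4
step 3: dist = v0:31,v1:20,v2:0,v3:16,v4:inf,v5:inf,v6:inf,v7:inf,v8:4
step 4: dist = v0:31,v1:20,v2:0,v3:16,v4:inf,v5:inf,v6:inf,v7:inf,v8:4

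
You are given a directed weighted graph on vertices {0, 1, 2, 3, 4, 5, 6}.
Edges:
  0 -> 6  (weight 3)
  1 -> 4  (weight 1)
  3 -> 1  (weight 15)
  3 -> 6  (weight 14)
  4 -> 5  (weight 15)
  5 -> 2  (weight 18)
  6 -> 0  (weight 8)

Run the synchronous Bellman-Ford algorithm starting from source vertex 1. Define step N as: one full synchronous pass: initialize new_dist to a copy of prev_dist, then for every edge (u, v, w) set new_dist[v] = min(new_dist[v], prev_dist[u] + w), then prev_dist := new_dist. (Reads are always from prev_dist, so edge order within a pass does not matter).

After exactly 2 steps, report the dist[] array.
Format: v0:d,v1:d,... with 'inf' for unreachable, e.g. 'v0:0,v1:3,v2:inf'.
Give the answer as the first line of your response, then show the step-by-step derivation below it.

v0:inf,v1:0,v2:inf,v3:inf,v4:1,v5:16,v6:inf

step 1: dist = v0:inf,v1:0,v2:inf,v3:inf,v4:1,v5:inf,v6:inf
step 2: dist = v0:inf,v1:0,v2:inf,v3:inf,v4:1,v5:16,v6:inf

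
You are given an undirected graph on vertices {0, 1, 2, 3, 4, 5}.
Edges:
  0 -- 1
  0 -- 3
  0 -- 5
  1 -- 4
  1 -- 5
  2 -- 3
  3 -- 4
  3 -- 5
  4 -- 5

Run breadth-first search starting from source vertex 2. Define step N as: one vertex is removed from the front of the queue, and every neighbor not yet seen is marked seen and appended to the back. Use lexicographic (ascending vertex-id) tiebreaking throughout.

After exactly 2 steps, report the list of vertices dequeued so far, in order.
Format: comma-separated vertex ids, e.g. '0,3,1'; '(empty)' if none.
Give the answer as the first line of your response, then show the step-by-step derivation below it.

2,3

step 1: dequeue 2; queue=[3]; order=2
step 2: dequeue 3; queue=[0,4,5]; order=2,3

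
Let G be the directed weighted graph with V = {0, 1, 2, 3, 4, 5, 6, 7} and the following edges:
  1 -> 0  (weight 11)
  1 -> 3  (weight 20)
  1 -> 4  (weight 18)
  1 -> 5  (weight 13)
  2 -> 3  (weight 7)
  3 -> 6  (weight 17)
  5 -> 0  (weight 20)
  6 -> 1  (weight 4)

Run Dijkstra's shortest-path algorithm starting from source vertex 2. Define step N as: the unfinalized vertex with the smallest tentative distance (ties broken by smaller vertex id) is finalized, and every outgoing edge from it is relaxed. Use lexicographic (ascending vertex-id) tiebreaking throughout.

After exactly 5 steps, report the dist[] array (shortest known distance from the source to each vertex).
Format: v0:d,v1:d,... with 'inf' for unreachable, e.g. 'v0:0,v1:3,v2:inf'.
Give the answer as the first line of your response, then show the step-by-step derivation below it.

v0:39,v1:28,v2:0,v3:7,v4:46,v5:41,v6:24,v7:inf

step 1: dist = v0:inf,v1:inf,v2:0,v3:7,v4:inf,v5:inf,v6:inf,v7:inf
step 2: dist = v0:inf,v1:inf,v2:0,v3:7,v4:inf,v5:inf,v6:24,v7:inf
step 3: dist = v0:inf,v1:28,v2:0,v3:7,v4:inf,v5:inf,v6:24,v7:inf
step 4: dist = v0:39,v1:28,v2:0,v3:7,v4:46,v5:41,v6:24,v7:inf
step 5: dist = v0:39,v1:28,v2:0,v3:7,v4:46,v5:41,v6:24,v7:inf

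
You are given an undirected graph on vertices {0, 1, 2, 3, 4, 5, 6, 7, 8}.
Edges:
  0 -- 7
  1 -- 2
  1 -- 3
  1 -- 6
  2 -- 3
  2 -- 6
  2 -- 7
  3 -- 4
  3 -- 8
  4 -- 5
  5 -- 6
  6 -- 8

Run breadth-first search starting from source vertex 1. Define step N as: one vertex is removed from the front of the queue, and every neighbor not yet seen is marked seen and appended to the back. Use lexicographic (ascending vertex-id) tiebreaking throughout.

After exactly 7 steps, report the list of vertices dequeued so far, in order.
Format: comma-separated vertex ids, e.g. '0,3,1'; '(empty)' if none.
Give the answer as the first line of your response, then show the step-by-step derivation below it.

1,2,3,6,7,4,8

step 1: dequeue 1; queue=[2,3,6]; order=1
step 2: dequeue 2; queue=[3,6,7]; order=1,2
step 3: dequeue 3; queue=[6,7,4,8]; order=1,2,3
step 4: dequeue 6; queue=[7,4,8,5]; order=1,2,3,6
step 5: dequeue 7; queue=[4,8,5,0]; order=1,2,3,6,7
step 6: dequeue 4; queue=[8,5,0]; order=1,2,3,6,7,4
step 7: dequeue 8; queue=[5,0]; order=1,2,3,6,7,4,8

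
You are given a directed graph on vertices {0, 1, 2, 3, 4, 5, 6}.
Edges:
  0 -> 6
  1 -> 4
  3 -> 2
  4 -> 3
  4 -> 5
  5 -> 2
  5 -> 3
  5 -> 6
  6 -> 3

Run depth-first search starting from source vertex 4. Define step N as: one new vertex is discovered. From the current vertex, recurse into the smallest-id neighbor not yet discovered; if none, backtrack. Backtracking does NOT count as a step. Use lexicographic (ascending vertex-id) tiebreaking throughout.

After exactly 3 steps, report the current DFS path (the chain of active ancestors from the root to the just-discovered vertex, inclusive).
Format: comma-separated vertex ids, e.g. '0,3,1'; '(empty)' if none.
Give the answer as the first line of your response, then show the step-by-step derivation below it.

4,3,2

step 1: discover 4; path=4; order=4
step 2: discover 3; path=4>3; order=4,3
step 3: discover 2; path=4>3>2; order=4,3,2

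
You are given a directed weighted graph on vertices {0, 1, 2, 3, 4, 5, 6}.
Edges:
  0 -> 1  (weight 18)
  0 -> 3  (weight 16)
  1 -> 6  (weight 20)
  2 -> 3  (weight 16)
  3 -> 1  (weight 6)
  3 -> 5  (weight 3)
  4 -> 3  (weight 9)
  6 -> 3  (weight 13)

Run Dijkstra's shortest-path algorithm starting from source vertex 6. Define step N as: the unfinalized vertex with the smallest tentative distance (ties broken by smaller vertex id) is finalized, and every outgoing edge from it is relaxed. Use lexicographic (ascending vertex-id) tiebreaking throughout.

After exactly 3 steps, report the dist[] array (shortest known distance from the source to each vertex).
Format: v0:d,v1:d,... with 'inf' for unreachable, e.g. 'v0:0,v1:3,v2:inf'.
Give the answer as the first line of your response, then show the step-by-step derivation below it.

v0:inf,v1:19,v2:inf,v3:13,v4:inf,v5:16,v6:0

step 1: dist = v0:inf,v1:inf,v2:inf,v3:13,v4:inf,v5:inf,v6:0
step 2: dist = v0:inf,v1:19,v2:inf,v3:13,v4:inf,v5:16,v6:0
step 3: dist = v0:inf,v1:19,v2:inf,v3:13,v4:inf,v5:16,v6:0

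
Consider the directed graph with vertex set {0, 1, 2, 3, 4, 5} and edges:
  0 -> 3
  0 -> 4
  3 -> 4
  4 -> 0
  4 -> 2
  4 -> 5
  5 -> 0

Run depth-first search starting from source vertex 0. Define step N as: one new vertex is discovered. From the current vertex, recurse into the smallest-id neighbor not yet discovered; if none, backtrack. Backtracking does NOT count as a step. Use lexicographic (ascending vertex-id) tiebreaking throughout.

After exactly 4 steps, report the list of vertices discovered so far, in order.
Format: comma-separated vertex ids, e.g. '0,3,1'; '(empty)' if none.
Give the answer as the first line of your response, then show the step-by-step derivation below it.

0,3,4,2

step 1: discover 0; path=0; order=0
step 2: discover 3; path=0>3; order=0,3
step 3: discover 4; path=0>3>4; order=0,3,4
step 4: discover 2; path=0>3>4>2; order=0,3,4,2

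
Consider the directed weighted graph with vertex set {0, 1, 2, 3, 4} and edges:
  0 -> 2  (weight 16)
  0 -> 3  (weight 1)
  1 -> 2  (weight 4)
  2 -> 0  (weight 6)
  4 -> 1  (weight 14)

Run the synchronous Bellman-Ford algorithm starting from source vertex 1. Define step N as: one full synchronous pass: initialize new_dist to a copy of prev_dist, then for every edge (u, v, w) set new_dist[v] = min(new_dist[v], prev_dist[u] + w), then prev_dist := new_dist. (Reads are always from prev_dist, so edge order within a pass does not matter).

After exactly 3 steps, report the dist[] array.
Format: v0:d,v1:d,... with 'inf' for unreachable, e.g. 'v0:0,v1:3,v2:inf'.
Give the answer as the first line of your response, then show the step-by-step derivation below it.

v0:10,v1:0,v2:4,v3:11,v4:inf

step 1: dist = v0:inf,v1:0,v2:4,v3:inf,v4:inf
step 2: dist = v0:10,v1:0,v2:4,v3:inf,v4:inf
step 3: dist = v0:10,v1:0,v2:4,v3:11,v4:inf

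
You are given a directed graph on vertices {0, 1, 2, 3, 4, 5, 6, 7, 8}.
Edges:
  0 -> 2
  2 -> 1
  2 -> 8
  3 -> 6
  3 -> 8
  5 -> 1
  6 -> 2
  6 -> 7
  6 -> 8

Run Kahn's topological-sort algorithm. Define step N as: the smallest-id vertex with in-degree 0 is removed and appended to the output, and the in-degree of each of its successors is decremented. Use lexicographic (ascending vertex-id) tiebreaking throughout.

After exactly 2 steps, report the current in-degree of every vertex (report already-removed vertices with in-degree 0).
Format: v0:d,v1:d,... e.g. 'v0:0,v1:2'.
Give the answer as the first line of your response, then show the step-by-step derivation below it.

v0:0,v1:2,v2:1,v3:0,v4:0,v5:0,v6:0,v7:1,v8:2

step 1: output 0; order=[0]; indeg=(0,2,1,0,0,0,1,1,3)
step 2: output 3; order=[0,3]; indeg=(0,2,1,0,0,0,0,1,2)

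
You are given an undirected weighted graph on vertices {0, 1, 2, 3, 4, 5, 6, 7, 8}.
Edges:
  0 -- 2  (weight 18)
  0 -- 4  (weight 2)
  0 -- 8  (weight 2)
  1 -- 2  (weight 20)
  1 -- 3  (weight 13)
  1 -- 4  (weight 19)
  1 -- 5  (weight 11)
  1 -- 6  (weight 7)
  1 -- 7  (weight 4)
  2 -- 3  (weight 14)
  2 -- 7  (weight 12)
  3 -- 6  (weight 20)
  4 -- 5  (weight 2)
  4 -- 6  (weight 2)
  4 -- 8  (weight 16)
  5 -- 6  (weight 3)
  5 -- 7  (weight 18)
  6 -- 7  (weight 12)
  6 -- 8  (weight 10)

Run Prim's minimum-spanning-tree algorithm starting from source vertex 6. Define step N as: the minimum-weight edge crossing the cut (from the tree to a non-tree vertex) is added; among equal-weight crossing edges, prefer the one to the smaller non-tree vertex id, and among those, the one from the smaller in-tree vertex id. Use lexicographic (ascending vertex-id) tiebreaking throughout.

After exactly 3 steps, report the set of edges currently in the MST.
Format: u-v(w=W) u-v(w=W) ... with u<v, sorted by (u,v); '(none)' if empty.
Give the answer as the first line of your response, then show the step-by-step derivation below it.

0-4(w=2) 4-5(w=2) 4-6(w=2)

step 1: add edge 4-6 (w=2); MST = {4-6(w=2)}
step 2: add edge 0-4 (w=2); MST = {0-4(w=2) 4-6(w=2)}
step 3: add edge 4-5 (w=2); MST = {0-4(w=2) 4-5(w=2) 4-6(w=2)}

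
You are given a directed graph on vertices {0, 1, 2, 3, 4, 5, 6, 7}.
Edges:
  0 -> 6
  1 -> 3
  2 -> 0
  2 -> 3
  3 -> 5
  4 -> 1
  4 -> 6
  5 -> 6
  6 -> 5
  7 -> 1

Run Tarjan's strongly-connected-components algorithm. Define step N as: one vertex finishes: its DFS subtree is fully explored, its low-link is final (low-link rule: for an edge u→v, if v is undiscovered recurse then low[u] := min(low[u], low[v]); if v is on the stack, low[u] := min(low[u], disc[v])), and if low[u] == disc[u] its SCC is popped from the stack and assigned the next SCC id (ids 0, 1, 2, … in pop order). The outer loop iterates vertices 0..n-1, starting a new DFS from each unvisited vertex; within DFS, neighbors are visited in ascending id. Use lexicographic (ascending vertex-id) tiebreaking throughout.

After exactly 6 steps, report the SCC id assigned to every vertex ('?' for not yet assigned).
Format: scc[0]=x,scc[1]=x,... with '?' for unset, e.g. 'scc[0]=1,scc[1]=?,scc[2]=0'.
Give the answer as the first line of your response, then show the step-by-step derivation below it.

scc[0]=1,scc[1]=3,scc[2]=4,scc[3]=2,scc[4]=?,scc[5]=0,scc[6]=0,scc[7]=?

step 1: low=(low[0]=0,low[1]=?,low[2]=?,low[3]=?,low[4]=?,low[5]=1,low[6]=1,low[7]=?); scc=(scc[0]=?,scc[1]=?,scc[2]=?,scc[3]=?,scc[4]=?,scc[5]=?,scc[6]=?,scc[7]=?)
step 2: low=(low[0]=0,low[1]=?,low[2]=?,low[3]=?,low[4]=?,low[5]=1,low[6]=1,low[7]=?); scc=(scc[0]=?,scc[1]=?,scc[2]=?,scc[3]=?,scc[4]=?,scc[5]=0,scc[6]=0,scc[7]=?)
step 3: low=(low[0]=0,low[1]=?,low[2]=?,low[3]=?,low[4]=?,low[5]=1,low[6]=1,low[7]=?); scc=(scc[0]=1,scc[1]=?,scc[2]=?,scc[3]=?,scc[4]=?,scc[5]=0,scc[6]=0,scc[7]=?)
step 4: low=(low[0]=0,low[1]=3,low[2]=?,low[3]=4,low[4]=?,low[5]=1,low[6]=1,low[7]=?); scc=(scc[0]=1,scc[1]=?,scc[2]=?,scc[3]=2,scc[4]=?,scc[5]=0,scc[6]=0,scc[7]=?)
step 5: low=(low[0]=0,low[1]=3,low[2]=?,low[3]=4,low[4]=?,low[5]=1,low[6]=1,low[7]=?); scc=(scc[0]=1,scc[1]=3,scc[2]=?,scc[3]=2,scc[4]=?,scc[5]=0,scc[6]=0,scc[7]=?)
step 6: low=(low[0]=0,low[1]=3,low[2]=5,low[3]=4,low[4]=?,low[5]=1,low[6]=1,low[7]=?); scc=(scc[0]=1,scc[1]=3,scc[2]=4,scc[3]=2,scc[4]=?,scc[5]=0,scc[6]=0,scc[7]=?)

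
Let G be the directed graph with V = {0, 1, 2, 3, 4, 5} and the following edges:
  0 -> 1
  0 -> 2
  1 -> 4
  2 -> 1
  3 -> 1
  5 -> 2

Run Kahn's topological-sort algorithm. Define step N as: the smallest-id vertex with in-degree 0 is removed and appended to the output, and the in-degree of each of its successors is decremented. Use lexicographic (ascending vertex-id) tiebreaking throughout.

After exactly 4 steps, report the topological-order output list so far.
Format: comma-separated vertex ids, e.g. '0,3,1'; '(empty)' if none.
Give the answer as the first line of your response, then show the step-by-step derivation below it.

0,3,5,2

step 1: output 0; order=[0]; indeg=(0,2,1,0,1,0)
step 2: output 3; order=[0,3]; indeg=(0,1,1,0,1,0)
step 3: output 5; order=[0,3,5]; indeg=(0,1,0,0,1,0)
step 4: output 2; order=[0,3,5,2]; indeg=(0,0,0,0,1,0)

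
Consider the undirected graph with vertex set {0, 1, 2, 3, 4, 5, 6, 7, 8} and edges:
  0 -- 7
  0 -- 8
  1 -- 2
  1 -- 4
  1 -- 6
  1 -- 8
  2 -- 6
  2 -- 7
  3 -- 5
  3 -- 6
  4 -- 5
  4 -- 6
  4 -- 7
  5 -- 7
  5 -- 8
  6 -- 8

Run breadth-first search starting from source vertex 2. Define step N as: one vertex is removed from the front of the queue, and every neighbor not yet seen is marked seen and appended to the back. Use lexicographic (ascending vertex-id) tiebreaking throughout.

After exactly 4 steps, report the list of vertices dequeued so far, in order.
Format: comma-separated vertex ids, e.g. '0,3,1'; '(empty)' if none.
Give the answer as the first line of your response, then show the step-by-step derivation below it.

2,1,6,7

step 1: dequeue 2; queue=[1,6,7]; order=2
step 2: dequeue 1; queue=[6,7,4,8]; order=2,1
step 3: dequeue 6; queue=[7,4,8,3]; order=2,1,6
step 4: dequeue 7; queue=[4,8,3,0,5]; order=2,1,6,7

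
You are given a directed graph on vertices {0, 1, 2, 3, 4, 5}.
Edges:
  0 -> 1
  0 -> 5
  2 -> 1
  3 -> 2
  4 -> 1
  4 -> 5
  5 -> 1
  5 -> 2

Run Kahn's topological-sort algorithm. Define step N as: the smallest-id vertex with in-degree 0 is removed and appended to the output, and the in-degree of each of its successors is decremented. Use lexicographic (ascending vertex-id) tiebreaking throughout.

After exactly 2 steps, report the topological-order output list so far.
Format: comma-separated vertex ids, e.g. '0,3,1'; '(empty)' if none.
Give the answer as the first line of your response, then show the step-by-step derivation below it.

0,3

step 1: output 0; order=[0]; indeg=(0,3,2,0,0,1)
step 2: output 3; order=[0,3]; indeg=(0,3,1,0,0,1)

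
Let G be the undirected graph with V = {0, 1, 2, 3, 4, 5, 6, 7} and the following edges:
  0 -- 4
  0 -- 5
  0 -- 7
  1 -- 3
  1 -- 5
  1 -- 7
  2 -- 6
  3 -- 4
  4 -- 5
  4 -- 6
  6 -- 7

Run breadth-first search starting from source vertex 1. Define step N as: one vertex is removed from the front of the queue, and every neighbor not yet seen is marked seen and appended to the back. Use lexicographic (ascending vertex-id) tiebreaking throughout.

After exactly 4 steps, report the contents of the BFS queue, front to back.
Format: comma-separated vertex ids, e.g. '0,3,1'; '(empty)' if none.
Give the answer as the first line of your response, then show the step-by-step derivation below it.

4,0,6

step 1: dequeue 1; queue=[3,5,7]; order=1
step 2: dequeue 3; queue=[5,7,4]; order=1,3
step 3: dequeue 5; queue=[7,4,0]; order=1,3,5
step 4: dequeue 7; queue=[4,0,6]; order=1,3,5,7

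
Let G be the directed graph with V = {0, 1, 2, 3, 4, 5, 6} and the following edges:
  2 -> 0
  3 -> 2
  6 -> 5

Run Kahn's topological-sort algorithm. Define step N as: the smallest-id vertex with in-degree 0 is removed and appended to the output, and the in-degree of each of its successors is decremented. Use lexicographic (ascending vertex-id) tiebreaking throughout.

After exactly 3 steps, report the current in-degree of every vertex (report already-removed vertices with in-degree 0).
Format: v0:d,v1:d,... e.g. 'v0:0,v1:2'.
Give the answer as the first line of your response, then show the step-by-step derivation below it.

v0:0,v1:0,v2:0,v3:0,v4:0,v5:1,v6:0

step 1: output 1; order=[1]; indeg=(1,0,1,0,0,1,0)
step 2: output 3; order=[1,3]; indeg=(1,0,0,0,0,1,0)
step 3: output 2; order=[1,3,2]; indeg=(0,0,0,0,0,1,0)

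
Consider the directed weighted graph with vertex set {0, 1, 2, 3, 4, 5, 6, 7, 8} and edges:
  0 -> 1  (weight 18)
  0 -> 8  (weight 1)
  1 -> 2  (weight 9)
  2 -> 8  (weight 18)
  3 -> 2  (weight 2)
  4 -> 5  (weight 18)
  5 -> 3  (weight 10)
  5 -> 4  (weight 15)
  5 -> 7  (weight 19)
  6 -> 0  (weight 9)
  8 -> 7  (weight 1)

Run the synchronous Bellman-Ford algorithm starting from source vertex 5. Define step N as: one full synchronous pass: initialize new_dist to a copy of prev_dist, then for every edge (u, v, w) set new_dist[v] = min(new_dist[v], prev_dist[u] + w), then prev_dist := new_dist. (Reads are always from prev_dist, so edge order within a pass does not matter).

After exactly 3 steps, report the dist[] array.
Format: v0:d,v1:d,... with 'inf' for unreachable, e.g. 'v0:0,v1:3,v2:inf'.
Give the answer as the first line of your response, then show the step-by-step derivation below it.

v0:inf,v1:inf,v2:12,v3:10,v4:15,v5:0,v6:inf,v7:19,v8:30

step 1: dist = v0:inf,v1:inf,v2:inf,v3:10,v4:15,v5:0,v6:inf,v7:19,v8:inf
step 2: dist = v0:inf,v1:inf,v2:12,v3:10,v4:15,v5:0,v6:inf,v7:19,v8:inf
step 3: dist = v0:inf,v1:inf,v2:12,v3:10,v4:15,v5:0,v6:inf,v7:19,v8:30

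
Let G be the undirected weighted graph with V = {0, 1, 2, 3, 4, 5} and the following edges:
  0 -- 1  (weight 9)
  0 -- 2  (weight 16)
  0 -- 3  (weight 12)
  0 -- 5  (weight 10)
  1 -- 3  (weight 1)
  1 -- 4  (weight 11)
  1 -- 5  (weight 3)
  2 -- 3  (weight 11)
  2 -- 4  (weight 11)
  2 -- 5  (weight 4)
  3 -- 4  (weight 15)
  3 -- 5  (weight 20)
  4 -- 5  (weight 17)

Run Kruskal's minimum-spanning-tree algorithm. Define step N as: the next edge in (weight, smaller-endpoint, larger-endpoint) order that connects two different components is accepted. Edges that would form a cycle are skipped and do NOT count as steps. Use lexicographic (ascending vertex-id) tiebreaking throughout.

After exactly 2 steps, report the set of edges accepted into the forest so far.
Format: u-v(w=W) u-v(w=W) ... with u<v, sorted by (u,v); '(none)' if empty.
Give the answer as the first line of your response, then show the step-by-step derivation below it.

1-3(w=1) 1-5(w=3)

step 1: add edge 1-3 (w=1); MST = {1-3(w=1)}
step 2: add edge 1-5 (w=3); MST = {1-3(w=1) 1-5(w=3)}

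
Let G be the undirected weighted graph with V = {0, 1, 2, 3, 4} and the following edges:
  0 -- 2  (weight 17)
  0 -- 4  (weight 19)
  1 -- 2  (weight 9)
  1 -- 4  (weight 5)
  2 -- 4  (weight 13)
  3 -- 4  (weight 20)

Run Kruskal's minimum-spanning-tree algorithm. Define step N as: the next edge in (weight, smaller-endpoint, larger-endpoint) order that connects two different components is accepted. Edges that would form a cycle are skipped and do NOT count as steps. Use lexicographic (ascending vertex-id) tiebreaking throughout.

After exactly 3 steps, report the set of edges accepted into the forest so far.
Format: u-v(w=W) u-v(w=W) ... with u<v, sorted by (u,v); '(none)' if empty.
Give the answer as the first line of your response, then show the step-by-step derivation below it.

0-2(w=17) 1-2(w=9) 1-4(w=5)

step 1: add edge 1-4 (w=5); MST = {1-4(w=5)}
step 2: add edge 1-2 (w=9); MST = {1-2(w=9) 1-4(w=5)}
step 3: add edge 0-2 (w=17); MST = {0-2(w=17) 1-2(w=9) 1-4(w=5)}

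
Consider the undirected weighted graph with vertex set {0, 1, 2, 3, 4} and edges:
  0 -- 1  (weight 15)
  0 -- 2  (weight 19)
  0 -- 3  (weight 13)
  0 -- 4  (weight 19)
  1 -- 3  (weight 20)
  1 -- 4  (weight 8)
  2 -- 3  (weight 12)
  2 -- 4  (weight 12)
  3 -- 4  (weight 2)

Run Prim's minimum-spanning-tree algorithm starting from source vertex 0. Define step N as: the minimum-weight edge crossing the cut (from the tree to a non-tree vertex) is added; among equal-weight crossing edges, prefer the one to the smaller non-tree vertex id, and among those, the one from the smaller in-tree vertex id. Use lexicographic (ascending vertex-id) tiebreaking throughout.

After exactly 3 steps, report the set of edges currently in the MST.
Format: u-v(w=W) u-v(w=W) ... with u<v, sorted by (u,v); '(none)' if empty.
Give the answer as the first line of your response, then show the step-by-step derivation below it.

0-3(w=13) 1-4(w=8) 3-4(w=2)

step 1: add edge 0-3 (w=13); MST = {0-3(w=13)}
step 2: add edge 3-4 (w=2); MST = {0-3(w=13) 3-4(w=2)}
step 3: add edge 1-4 (w=8); MST = {0-3(w=13) 1-4(w=8) 3-4(w=2)}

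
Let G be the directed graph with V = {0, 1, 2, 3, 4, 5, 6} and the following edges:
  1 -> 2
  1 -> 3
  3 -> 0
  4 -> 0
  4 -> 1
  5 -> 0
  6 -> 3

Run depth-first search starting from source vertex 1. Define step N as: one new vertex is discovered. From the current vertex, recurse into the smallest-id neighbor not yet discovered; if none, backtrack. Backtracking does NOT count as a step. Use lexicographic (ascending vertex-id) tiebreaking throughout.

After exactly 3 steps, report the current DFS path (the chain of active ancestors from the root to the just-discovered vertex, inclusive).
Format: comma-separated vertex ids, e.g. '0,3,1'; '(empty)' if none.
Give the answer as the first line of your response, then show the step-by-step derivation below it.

1,3

step 1: discover 1; path=1; order=1
step 2: discover 2; path=1>2; order=1,2
step 3: discover 3; path=1>3; order=1,2,3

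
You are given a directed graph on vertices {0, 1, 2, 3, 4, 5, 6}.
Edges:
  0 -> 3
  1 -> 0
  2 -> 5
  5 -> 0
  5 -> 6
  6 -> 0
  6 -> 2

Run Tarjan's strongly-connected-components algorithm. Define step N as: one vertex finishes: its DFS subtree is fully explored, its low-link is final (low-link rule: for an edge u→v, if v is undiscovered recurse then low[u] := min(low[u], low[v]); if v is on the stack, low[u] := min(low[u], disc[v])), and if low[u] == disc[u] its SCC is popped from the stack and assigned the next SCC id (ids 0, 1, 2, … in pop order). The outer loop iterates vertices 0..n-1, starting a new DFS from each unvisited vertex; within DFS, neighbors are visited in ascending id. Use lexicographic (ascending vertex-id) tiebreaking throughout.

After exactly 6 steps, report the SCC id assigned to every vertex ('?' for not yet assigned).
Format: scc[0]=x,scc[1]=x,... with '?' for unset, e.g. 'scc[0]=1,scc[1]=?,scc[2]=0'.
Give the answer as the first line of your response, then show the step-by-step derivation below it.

scc[0]=1,scc[1]=2,scc[2]=3,scc[3]=0,scc[4]=?,scc[5]=3,scc[6]=3

step 1: low=(low[0]=0,low[1]=?,low[2]=?,low[3]=1,low[4]=?,low[5]=?,low[6]=?); scc=(scc[0]=?,scc[1]=?,scc[2]=?,scc[3]=0,scc[4]=?,scc[5]=?,scc[6]=?)
step 2: low=(low[0]=0,low[1]=?,low[2]=?,low[3]=1,low[4]=?,low[5]=?,low[6]=?); scc=(scc[0]=1,scc[1]=?,scc[2]=?,scc[3]=0,scc[4]=?,scc[5]=?,scc[6]=?)
step 3: low=(low[0]=0,low[1]=2,low[2]=?,low[3]=1,low[4]=?,low[5]=?,low[6]=?); scc=(scc[0]=1,scc[1]=2,scc[2]=?,scc[3]=0,scc[4]=?,scc[5]=?,scc[6]=?)
step 4: low=(low[0]=0,low[1]=2,low[2]=3,low[3]=1,low[4]=?,low[5]=4,low[6]=3); scc=(scc[0]=1,scc[1]=2,scc[2]=?,scc[3]=0,scc[4]=?,scc[5]=?,scc[6]=?)
step 5: low=(low[0]=0,low[1]=2,low[2]=3,low[3]=1,low[4]=?,low[5]=3,low[6]=3); scc=(scc[0]=1,scc[1]=2,scc[2]=?,scc[3]=0,scc[4]=?,scc[5]=?,scc[6]=?)
step 6: low=(low[0]=0,low[1]=2,low[2]=3,low[3]=1,low[4]=?,low[5]=3,low[6]=3); scc=(scc[0]=1,scc[1]=2,scc[2]=3,scc[3]=0,scc[4]=?,scc[5]=3,scc[6]=3)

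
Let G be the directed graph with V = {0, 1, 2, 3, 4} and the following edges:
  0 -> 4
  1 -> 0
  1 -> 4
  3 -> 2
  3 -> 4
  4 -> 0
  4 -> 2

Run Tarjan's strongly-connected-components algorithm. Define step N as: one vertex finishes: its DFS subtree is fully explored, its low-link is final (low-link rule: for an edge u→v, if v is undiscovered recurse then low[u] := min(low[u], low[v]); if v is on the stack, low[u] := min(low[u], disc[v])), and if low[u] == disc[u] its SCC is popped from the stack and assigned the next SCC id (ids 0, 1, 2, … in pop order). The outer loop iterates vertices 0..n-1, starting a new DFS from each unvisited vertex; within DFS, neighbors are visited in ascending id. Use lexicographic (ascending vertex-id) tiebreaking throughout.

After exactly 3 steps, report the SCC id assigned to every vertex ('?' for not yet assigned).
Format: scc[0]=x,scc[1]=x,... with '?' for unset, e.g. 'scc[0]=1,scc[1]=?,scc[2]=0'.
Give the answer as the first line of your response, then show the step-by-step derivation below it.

scc[0]=1,scc[1]=?,scc[2]=0,scc[3]=?,scc[4]=1

step 1: low=(low[0]=0,low[1]=?,low[2]=2,low[3]=?,low[4]=0); scc=(scc[0]=?,scc[1]=?,scc[2]=0,scc[3]=?,scc[4]=?)
step 2: low=(low[0]=0,low[1]=?,low[2]=2,low[3]=?,low[4]=0); scc=(scc[0]=?,scc[1]=?,scc[2]=0,scc[3]=?,scc[4]=?)
step 3: low=(low[0]=0,low[1]=?,low[2]=2,low[3]=?,low[4]=0); scc=(scc[0]=1,scc[1]=?,scc[2]=0,scc[3]=?,scc[4]=1)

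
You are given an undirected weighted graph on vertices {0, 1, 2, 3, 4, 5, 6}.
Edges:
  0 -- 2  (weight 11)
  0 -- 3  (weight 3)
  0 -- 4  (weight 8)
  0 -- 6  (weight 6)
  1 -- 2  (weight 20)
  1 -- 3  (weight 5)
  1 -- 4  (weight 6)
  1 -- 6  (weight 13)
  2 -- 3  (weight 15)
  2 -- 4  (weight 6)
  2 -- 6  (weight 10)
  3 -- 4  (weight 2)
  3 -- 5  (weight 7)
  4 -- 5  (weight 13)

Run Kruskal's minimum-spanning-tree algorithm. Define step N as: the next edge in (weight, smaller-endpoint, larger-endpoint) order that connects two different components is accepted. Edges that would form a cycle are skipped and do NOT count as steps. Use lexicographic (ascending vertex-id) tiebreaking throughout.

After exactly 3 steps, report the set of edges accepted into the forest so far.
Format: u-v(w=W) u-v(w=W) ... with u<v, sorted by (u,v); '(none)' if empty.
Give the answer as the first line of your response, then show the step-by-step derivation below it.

0-3(w=3) 1-3(w=5) 3-4(w=2)

step 1: add edge 3-4 (w=2); MST = {3-4(w=2)}
step 2: add edge 0-3 (w=3); MST = {0-3(w=3) 3-4(w=2)}
step 3: add edge 1-3 (w=5); MST = {0-3(w=3) 1-3(w=5) 3-4(w=2)}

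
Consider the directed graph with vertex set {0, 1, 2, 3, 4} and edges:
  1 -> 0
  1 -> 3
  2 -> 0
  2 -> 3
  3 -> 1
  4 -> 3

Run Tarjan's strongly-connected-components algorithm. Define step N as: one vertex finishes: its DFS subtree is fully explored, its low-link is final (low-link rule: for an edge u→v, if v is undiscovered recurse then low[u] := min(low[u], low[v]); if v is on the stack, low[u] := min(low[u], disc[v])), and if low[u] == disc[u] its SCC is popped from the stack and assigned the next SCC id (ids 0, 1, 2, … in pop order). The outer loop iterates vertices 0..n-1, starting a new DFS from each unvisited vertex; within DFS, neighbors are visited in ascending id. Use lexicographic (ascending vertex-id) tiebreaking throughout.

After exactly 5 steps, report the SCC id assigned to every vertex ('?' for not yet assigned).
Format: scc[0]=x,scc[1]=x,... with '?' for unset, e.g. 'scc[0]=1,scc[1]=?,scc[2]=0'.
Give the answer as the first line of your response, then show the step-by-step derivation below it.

scc[0]=0,scc[1]=1,scc[2]=2,scc[3]=1,scc[4]=3

step 1: low=(low[0]=0,low[1]=?,low[2]=?,low[3]=?,low[4]=?); scc=(scc[0]=0,scc[1]=?,scc[2]=?,scc[3]=?,scc[4]=?)
step 2: low=(low[0]=0,low[1]=1,low[2]=?,low[3]=1,low[4]=?); scc=(scc[0]=0,scc[1]=?,scc[2]=?,scc[3]=?,scc[4]=?)
step 3: low=(low[0]=0,low[1]=1,low[2]=?,low[3]=1,low[4]=?); scc=(scc[0]=0,scc[1]=1,scc[2]=?,scc[3]=1,scc[4]=?)
step 4: low=(low[0]=0,low[1]=1,low[2]=3,low[3]=1,low[4]=?); scc=(scc[0]=0,scc[1]=1,scc[2]=2,scc[3]=1,scc[4]=?)
step 5: low=(low[0]=0,low[1]=1,low[2]=3,low[3]=1,low[4]=4); scc=(scc[0]=0,scc[1]=1,scc[2]=2,scc[3]=1,scc[4]=3)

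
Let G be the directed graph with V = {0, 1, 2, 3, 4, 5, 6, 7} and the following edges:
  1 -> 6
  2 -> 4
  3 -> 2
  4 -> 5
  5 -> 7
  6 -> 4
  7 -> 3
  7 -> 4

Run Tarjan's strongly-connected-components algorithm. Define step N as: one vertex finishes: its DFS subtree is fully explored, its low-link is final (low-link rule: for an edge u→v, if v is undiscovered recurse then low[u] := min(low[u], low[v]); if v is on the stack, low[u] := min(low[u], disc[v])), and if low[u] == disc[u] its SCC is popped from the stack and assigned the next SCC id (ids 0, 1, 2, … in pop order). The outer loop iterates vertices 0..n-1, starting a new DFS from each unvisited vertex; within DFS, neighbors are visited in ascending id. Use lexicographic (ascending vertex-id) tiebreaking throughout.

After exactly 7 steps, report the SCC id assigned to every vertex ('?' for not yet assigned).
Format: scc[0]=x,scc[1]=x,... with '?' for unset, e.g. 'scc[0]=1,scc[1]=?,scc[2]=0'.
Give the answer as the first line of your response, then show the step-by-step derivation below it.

scc[0]=0,scc[1]=?,scc[2]=1,scc[3]=1,scc[4]=1,scc[5]=1,scc[6]=2,scc[7]=1

step 1: low=(low[0]=0,low[1]=?,low[2]=?,low[3]=?,low[4]=?,low[5]=?,low[6]=?,low[7]=?); scc=(scc[0]=0,scc[1]=?,scc[2]=?,scc[3]=?,scc[4]=?,scc[5]=?,scc[6]=?,scc[7]=?)
step 2: low=(low[0]=0,low[1]=1,low[2]=3,low[3]=6,low[4]=3,low[5]=4,low[6]=2,low[7]=5); scc=(scc[0]=0,scc[1]=?,scc[2]=?,scc[3]=?,scc[4]=?,scc[5]=?,scc[6]=?,scc[7]=?)
step 3: low=(low[0]=0,low[1]=1,low[2]=3,low[3]=3,low[4]=3,low[5]=4,low[6]=2,low[7]=5); scc=(scc[0]=0,scc[1]=?,scc[2]=?,scc[3]=?,scc[4]=?,scc[5]=?,scc[6]=?,scc[7]=?)
step 4: low=(low[0]=0,low[1]=1,low[2]=3,low[3]=3,low[4]=3,low[5]=4,low[6]=2,low[7]=3); scc=(scc[0]=0,scc[1]=?,scc[2]=?,scc[3]=?,scc[4]=?,scc[5]=?,scc[6]=?,scc[7]=?)
step 5: low=(low[0]=0,low[1]=1,low[2]=3,low[3]=3,low[4]=3,low[5]=3,low[6]=2,low[7]=3); scc=(scc[0]=0,scc[1]=?,scc[2]=?,scc[3]=?,scc[4]=?,scc[5]=?,scc[6]=?,scc[7]=?)
step 6: low=(low[0]=0,low[1]=1,low[2]=3,low[3]=3,low[4]=3,low[5]=3,low[6]=2,low[7]=3); scc=(scc[0]=0,scc[1]=?,scc[2]=1,scc[3]=1,scc[4]=1,scc[5]=1,scc[6]=?,scc[7]=1)
step 7: low=(low[0]=0,low[1]=1,low[2]=3,low[3]=3,low[4]=3,low[5]=3,low[6]=2,low[7]=3); scc=(scc[0]=0,scc[1]=?,scc[2]=1,scc[3]=1,scc[4]=1,scc[5]=1,scc[6]=2,scc[7]=1)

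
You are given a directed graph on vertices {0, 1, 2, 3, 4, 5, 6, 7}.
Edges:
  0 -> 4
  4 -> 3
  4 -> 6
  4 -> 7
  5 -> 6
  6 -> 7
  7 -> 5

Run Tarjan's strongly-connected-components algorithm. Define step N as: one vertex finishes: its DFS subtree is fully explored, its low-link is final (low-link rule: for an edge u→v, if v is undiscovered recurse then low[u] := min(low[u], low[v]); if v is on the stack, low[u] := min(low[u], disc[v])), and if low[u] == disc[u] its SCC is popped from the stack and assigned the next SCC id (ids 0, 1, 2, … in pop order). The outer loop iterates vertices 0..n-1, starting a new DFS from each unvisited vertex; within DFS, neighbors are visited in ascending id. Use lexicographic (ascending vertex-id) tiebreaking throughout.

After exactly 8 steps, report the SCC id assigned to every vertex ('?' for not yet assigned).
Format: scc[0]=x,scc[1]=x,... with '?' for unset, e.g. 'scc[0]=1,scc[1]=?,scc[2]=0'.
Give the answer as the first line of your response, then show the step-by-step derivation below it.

scc[0]=3,scc[1]=4,scc[2]=5,scc[3]=0,scc[4]=2,scc[5]=1,scc[6]=1,scc[7]=1

step 1: low=(low[0]=0,low[1]=?,low[2]=?,low[3]=2,low[4]=1,low[5]=?,low[6]=?,low[7]=?); scc=(scc[0]=?,scc[1]=?,scc[2]=?,scc[3]=0,scc[4]=?,scc[5]=?,scc[6]=?,scc[7]=?)
step 2: low=(low[0]=0,low[1]=?,low[2]=?,low[3]=2,low[4]=1,low[5]=3,low[6]=3,low[7]=4); scc=(scc[0]=?,scc[1]=?,scc[2]=?,scc[3]=0,scc[4]=?,scc[5]=?,scc[6]=?,scc[7]=?)
step 3: low=(low[0]=0,low[1]=?,low[2]=?,low[3]=2,low[4]=1,low[5]=3,low[6]=3,low[7]=3); scc=(scc[0]=?,scc[1]=?,scc[2]=?,scc[3]=0,scc[4]=?,scc[5]=?,scc[6]=?,scc[7]=?)
step 4: low=(low[0]=0,low[1]=?,low[2]=?,low[3]=2,low[4]=1,low[5]=3,low[6]=3,low[7]=3); scc=(scc[0]=?,scc[1]=?,scc[2]=?,scc[3]=0,scc[4]=?,scc[5]=1,scc[6]=1,scc[7]=1)
step 5: low=(low[0]=0,low[1]=?,low[2]=?,low[3]=2,low[4]=1,low[5]=3,low[6]=3,low[7]=3); scc=(scc[0]=?,scc[1]=?,scc[2]=?,scc[3]=0,scc[4]=2,scc[5]=1,scc[6]=1,scc[7]=1)
step 6: low=(low[0]=0,low[1]=?,low[2]=?,low[3]=2,low[4]=1,low[5]=3,low[6]=3,low[7]=3); scc=(scc[0]=3,scc[1]=?,scc[2]=?,scc[3]=0,scc[4]=2,scc[5]=1,scc[6]=1,scc[7]=1)
step 7: low=(low[0]=0,low[1]=6,low[2]=?,low[3]=2,low[4]=1,low[5]=3,low[6]=3,low[7]=3); scc=(scc[0]=3,scc[1]=4,scc[2]=?,scc[3]=0,scc[4]=2,scc[5]=1,scc[6]=1,scc[7]=1)
step 8: low=(low[0]=0,low[1]=6,low[2]=7,low[3]=2,low[4]=1,low[5]=3,low[6]=3,low[7]=3); scc=(scc[0]=3,scc[1]=4,scc[2]=5,scc[3]=0,scc[4]=2,scc[5]=1,scc[6]=1,scc[7]=1)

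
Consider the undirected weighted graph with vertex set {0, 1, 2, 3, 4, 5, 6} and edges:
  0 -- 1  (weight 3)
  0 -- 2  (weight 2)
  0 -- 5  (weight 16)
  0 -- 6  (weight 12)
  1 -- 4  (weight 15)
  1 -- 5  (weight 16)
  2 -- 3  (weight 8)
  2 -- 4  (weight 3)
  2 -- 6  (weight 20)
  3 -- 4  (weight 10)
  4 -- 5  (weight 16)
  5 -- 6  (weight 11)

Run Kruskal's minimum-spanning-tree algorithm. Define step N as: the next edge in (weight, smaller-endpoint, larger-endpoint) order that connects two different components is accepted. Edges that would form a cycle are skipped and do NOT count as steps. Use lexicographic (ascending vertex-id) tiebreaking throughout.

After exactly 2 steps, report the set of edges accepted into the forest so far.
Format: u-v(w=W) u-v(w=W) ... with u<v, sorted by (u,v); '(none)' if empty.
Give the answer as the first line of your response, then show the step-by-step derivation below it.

0-1(w=3) 0-2(w=2)

step 1: add edge 0-2 (w=2); MST = {0-2(w=2)}
step 2: add edge 0-1 (w=3); MST = {0-1(w=3) 0-2(w=2)}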